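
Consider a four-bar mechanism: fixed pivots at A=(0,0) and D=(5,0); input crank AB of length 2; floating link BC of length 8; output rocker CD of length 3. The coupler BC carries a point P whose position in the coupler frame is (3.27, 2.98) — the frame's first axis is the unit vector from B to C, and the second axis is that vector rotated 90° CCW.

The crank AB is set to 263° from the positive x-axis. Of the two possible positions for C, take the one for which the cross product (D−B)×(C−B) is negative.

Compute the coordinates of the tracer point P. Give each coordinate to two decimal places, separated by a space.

2.74 1.28

A=(0,0), D=(5.00,0)
B = A + 2.00·(cos263°, sin263°) = (-0.2437, -1.9851)
|BD| = 5.6069
circle(B,8.00) ∩ circle(D,3.00): a=7.7081, h=2.1412
  candidates: C₊=(6.2070,2.7465) cross=12.006; C₋=(7.7232,-1.2586) cross=-12.006
  mode - wants cross < 0 → take C=(7.7232,-1.2586) (cross=-12.006)
ex = (C−B)/|BC| = (0.9959,0.0908); ey = (-0.0908,0.9959)
P = B + 3.27·ex + 2.98·ey = (2.7421,1.2795)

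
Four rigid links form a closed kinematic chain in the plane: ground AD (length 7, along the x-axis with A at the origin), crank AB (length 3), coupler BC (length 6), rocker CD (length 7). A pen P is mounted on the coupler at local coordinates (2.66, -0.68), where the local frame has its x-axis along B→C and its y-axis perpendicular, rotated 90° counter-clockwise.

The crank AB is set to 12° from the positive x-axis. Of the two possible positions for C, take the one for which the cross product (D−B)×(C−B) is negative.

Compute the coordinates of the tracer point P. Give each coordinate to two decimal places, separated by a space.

A=(0,0), D=(7.00,0)
B = A + 3.00·(cos12°, sin12°) = (2.9344, 0.6237)
|BD| = 4.1131
circle(B,6.00) ∩ circle(D,7.00): a=0.4763, h=5.9811
  candidates: C₊=(4.3122,6.4634) cross=24.601; C₋=(2.4982,-5.3604) cross=-24.601
  mode - wants cross < 0 → take C=(2.4982,-5.3604) (cross=-24.601)
ex = (C−B)/|BC| = (-0.0727,-0.9974); ey = (0.9974,-0.0727)
P = B + 2.66·ex + -0.68·ey = (2.0628,-1.9798)

2.06 -1.98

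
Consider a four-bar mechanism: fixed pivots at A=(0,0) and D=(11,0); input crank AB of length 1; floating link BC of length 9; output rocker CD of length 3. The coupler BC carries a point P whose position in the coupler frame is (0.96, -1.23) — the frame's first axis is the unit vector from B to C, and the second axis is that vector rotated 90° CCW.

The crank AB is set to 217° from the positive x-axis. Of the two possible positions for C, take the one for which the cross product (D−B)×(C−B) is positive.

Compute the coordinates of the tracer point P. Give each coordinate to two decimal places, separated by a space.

0.34 -1.67

A=(0,0), D=(11.00,0)
B = A + 1.00·(cos217°, sin217°) = (-0.7986, -0.6018)
|BD| = 11.8140
circle(B,9.00) ∩ circle(D,3.00): a=8.9542, h=0.9066
  candidates: C₊=(8.0978,0.7597) cross=10.710; C₋=(8.1901,-1.0511) cross=-10.710
  mode + wants cross > 0 → take C=(8.0978,0.7597) (cross=10.710)
ex = (C−B)/|BC| = (0.9885,0.1513); ey = (-0.1513,0.9885)
P = B + 0.96·ex + -1.23·ey = (0.3364,-1.6724)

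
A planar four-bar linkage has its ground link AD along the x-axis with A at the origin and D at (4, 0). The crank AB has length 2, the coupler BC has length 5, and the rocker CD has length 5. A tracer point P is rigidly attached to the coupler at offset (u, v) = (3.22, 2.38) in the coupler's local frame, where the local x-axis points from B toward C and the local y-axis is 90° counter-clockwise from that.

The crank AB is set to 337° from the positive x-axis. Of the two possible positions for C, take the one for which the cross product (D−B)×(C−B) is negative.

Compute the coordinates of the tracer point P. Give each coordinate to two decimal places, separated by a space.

5.59 -2.17

A=(0,0), D=(4.00,0)
B = A + 2.00·(cos337°, sin337°) = (1.8410, -0.7815)
|BD| = 2.2961
circle(B,5.00) ∩ circle(D,5.00): a=1.1480, h=4.8664
  candidates: C₊=(1.2642,4.1852) cross=11.174; C₋=(4.5768,-4.9666) cross=-11.174
  mode - wants cross < 0 → take C=(4.5768,-4.9666) (cross=-11.174)
ex = (C−B)/|BC| = (0.5472,-0.8370); ey = (0.8370,0.5472)
P = B + 3.22·ex + 2.38·ey = (5.5950,-2.1745)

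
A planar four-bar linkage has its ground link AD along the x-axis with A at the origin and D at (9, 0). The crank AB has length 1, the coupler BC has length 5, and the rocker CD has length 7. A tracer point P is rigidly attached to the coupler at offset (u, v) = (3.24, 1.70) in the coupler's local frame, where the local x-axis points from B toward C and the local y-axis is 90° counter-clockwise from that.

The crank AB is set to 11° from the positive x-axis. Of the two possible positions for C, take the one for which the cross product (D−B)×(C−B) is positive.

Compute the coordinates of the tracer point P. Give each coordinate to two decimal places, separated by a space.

A=(0,0), D=(9.00,0)
B = A + 1.00·(cos11°, sin11°) = (0.9816, 0.1908)
|BD| = 8.0206
circle(B,5.00) ∩ circle(D,7.00): a=2.5142, h=4.3219
  candidates: C₊=(3.5979,4.4517) cross=34.664; C₋=(3.3923,-4.1897) cross=-34.664
  mode + wants cross > 0 → take C=(3.5979,4.4517) (cross=34.664)
ex = (C−B)/|BC| = (0.5233,0.8522); ey = (-0.8522,0.5233)
P = B + 3.24·ex + 1.70·ey = (1.2283,3.8414)

1.23 3.84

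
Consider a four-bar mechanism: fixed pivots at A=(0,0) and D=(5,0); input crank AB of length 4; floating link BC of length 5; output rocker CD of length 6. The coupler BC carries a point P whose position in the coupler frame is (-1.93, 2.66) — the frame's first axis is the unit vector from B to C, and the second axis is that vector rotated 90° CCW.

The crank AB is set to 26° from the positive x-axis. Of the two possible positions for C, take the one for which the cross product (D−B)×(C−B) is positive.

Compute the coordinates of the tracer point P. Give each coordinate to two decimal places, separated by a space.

A=(0,0), D=(5.00,0)
B = A + 4.00·(cos26°, sin26°) = (3.5952, 1.7535)
|BD| = 2.2468
circle(B,5.00) ∩ circle(D,6.00): a=-1.3245, h=4.8214
  candidates: C₊=(6.5298,5.8017) cross=10.833; C₋=(-0.9957,-0.2274) cross=-10.833
  mode + wants cross > 0 → take C=(6.5298,5.8017) (cross=10.833)
ex = (C−B)/|BC| = (0.5869,0.8096); ey = (-0.8096,0.5869)
P = B + -1.93·ex + 2.66·ey = (0.3088,1.7521)

0.31 1.75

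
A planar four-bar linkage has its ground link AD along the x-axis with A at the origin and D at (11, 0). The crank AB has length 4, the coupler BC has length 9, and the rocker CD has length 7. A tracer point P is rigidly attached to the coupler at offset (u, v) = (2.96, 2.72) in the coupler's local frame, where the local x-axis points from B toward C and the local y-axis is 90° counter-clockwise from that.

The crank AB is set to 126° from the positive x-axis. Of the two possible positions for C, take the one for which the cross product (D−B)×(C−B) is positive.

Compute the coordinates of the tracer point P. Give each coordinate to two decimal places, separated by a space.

-0.09 6.56

A=(0,0), D=(11.00,0)
B = A + 4.00·(cos126°, sin126°) = (-2.3511, 3.2361)
|BD| = 13.7377
circle(B,9.00) ∩ circle(D,7.00): a=8.0335, h=4.0574
  candidates: C₊=(6.4121,5.2869) cross=55.739; C₋=(4.5006,-2.5995) cross=-55.739
  mode + wants cross > 0 → take C=(6.4121,5.2869) (cross=55.739)
ex = (C−B)/|BC| = (0.9737,0.2279); ey = (-0.2279,0.9737)
P = B + 2.96·ex + 2.72·ey = (-0.0888,6.5590)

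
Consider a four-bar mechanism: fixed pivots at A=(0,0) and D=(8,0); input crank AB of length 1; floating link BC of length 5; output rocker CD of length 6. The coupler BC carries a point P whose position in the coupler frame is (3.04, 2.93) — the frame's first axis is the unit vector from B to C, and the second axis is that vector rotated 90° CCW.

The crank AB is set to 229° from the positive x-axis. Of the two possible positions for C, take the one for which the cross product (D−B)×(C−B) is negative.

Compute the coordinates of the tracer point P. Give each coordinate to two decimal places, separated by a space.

3.54 -0.25

A=(0,0), D=(8.00,0)
B = A + 1.00·(cos229°, sin229°) = (-0.6561, -0.7547)
|BD| = 8.6889
circle(B,5.00) ∩ circle(D,6.00): a=3.7115, h=3.3504
  candidates: C₊=(2.7504,2.9054) cross=29.111; C₋=(3.3324,-3.7701) cross=-29.111
  mode - wants cross < 0 → take C=(3.3324,-3.7701) (cross=-29.111)
ex = (C−B)/|BC| = (0.7977,-0.6031); ey = (0.6031,0.7977)
P = B + 3.04·ex + 2.93·ey = (3.5359,-0.2508)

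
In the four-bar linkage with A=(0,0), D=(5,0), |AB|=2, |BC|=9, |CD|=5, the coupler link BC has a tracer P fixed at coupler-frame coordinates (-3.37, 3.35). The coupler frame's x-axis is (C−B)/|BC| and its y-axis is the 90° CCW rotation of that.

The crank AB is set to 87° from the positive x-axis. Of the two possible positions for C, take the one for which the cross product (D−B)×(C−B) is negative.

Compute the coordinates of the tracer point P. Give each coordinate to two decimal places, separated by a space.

A=(0,0), D=(5.00,0)
B = A + 2.00·(cos87°, sin87°) = (0.1047, 1.9973)
|BD| = 5.2871
circle(B,9.00) ∩ circle(D,5.00): a=7.9395, h=4.2385
  candidates: C₊=(9.0570,2.9225) cross=22.409; C₋=(5.8547,-4.9264) cross=-22.409
  mode - wants cross < 0 → take C=(5.8547,-4.9264) (cross=-22.409)
ex = (C−B)/|BC| = (0.6389,-0.7693); ey = (0.7693,0.6389)
P = B + -3.37·ex + 3.35·ey = (0.5287,6.7301)

0.53 6.73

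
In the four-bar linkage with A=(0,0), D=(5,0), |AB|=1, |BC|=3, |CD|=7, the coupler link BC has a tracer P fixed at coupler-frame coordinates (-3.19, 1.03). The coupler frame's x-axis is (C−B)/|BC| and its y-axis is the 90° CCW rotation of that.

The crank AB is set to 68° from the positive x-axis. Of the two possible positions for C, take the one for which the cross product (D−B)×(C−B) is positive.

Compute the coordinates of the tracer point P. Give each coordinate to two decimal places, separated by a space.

0.93 -2.38

A=(0,0), D=(5.00,0)
B = A + 1.00·(cos68°, sin68°) = (0.3746, 0.9272)
|BD| = 4.7174
circle(B,3.00) ∩ circle(D,7.00): a=-1.8809, h=2.3371
  candidates: C₊=(-1.0103,3.5884) cross=11.025; C₋=(-1.9290,-0.9947) cross=-11.025
  mode + wants cross > 0 → take C=(-1.0103,3.5884) (cross=11.025)
ex = (C−B)/|BC| = (-0.4616,0.8871); ey = (-0.8871,-0.4616)
P = B + -3.19·ex + 1.03·ey = (0.9335,-2.3781)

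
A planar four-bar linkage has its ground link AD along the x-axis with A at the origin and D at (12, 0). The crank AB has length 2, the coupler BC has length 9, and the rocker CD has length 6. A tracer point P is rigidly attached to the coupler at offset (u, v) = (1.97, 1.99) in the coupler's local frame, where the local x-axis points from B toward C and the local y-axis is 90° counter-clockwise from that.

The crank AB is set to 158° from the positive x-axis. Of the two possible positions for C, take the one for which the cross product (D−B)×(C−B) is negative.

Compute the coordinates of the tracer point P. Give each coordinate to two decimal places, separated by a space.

A=(0,0), D=(12.00,0)
B = A + 2.00·(cos158°, sin158°) = (-1.8544, 0.7492)
|BD| = 13.8746
circle(B,9.00) ∩ circle(D,6.00): a=8.5590, h=2.7828
  candidates: C₊=(6.8424,3.0658) cross=38.610; C₋=(6.5418,-2.4917) cross=-38.610
  mode - wants cross < 0 → take C=(6.5418,-2.4917) (cross=-38.610)
ex = (C−B)/|BC| = (0.9329,-0.3601); ey = (0.3601,0.9329)
P = B + 1.97·ex + 1.99·ey = (0.7001,1.8963)

0.70 1.90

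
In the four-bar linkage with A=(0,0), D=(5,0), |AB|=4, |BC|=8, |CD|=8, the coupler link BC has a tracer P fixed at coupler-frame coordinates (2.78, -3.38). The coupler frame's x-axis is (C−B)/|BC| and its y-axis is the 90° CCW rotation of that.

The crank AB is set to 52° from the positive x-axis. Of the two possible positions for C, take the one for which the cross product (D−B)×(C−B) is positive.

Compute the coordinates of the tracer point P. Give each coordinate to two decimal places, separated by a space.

A=(0,0), D=(5.00,0)
B = A + 4.00·(cos52°, sin52°) = (2.4626, 3.1520)
|BD| = 4.0464
circle(B,8.00) ∩ circle(D,8.00): a=2.0232, h=7.7399
  candidates: C₊=(9.7605,6.4294) cross=31.319; C₋=(-2.2979,-3.2774) cross=-31.319
  mode + wants cross > 0 → take C=(9.7605,6.4294) (cross=31.319)
ex = (C−B)/|BC| = (0.9122,0.4097); ey = (-0.4097,0.9122)
P = B + 2.78·ex + -3.38·ey = (6.3833,1.2076)

6.38 1.21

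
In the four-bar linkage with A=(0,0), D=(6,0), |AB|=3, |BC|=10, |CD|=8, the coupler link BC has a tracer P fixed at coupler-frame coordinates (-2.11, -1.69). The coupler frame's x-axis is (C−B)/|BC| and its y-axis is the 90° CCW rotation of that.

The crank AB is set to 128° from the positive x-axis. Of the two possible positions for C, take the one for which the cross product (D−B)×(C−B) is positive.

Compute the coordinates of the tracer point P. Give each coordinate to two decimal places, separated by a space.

-2.64 -0.22

A=(0,0), D=(6.00,0)
B = A + 3.00·(cos128°, sin128°) = (-1.8470, 2.3640)
|BD| = 8.1954
circle(B,10.00) ∩ circle(D,8.00): a=6.2940, h=7.7708
  candidates: C₊=(6.4211,7.9889) cross=63.684; C₋=(1.9380,-6.8920) cross=-63.684
  mode + wants cross > 0 → take C=(6.4211,7.9889) (cross=63.684)
ex = (C−B)/|BC| = (0.8268,0.5625); ey = (-0.5625,0.8268)
P = B + -2.11·ex + -1.69·ey = (-2.6409,-0.2201)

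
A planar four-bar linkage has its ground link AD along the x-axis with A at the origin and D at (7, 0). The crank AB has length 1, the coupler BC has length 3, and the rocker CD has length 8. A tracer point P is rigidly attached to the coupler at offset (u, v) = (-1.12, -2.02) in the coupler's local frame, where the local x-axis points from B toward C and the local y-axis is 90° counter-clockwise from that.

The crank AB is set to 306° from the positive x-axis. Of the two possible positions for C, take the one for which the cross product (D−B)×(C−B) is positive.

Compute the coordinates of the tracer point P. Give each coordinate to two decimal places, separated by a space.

2.90 -0.88

A=(0,0), D=(7.00,0)
B = A + 1.00·(cos306°, sin306°) = (0.5878, -0.8090)
|BD| = 6.4630
circle(B,3.00) ∩ circle(D,8.00): a=-1.0234, h=2.8200
  candidates: C₊=(-0.7806,1.8607) cross=18.226; C₋=(-0.0746,-3.7350) cross=-18.226
  mode + wants cross > 0 → take C=(-0.7806,1.8607) (cross=18.226)
ex = (C−B)/|BC| = (-0.4561,0.8899); ey = (-0.8899,-0.4561)
P = B + -1.12·ex + -2.02·ey = (2.8963,-0.8843)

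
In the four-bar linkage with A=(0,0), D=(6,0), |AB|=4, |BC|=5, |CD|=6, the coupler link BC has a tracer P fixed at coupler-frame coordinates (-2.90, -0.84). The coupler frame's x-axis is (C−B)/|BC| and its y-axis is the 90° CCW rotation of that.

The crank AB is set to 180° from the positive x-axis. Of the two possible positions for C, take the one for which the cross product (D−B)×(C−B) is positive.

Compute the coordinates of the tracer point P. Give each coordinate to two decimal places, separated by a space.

A=(0,0), D=(6.00,0)
B = A + 4.00·(cos180°, sin180°) = (-4.0000, 0.0000)
|BD| = 10.0000
circle(B,5.00) ∩ circle(D,6.00): a=4.4500, h=2.2798
  candidates: C₊=(0.4500,2.2798) cross=22.798; C₋=(0.4500,-2.2798) cross=-22.798
  mode + wants cross > 0 → take C=(0.4500,2.2798) (cross=22.798)
ex = (C−B)/|BC| = (0.8900,0.4560); ey = (-0.4560,0.8900)
P = B + -2.90·ex + -0.84·ey = (-6.1980,-2.0699)

-6.20 -2.07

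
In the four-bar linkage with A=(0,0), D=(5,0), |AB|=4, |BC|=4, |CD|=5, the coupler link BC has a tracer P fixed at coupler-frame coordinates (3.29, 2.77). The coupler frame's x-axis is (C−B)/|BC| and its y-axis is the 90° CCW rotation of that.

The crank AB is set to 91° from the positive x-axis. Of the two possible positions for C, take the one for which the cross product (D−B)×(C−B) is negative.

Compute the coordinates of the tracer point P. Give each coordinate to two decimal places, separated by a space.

A=(0,0), D=(5.00,0)
B = A + 4.00·(cos91°, sin91°) = (-0.0698, 3.9994)
|BD| = 6.4574
circle(B,4.00) ∩ circle(D,5.00): a=2.5318, h=3.0967
  candidates: C₊=(3.8359,4.8626) cross=19.997; C₋=(-0.0000,-0.0000) cross=-19.997
  mode - wants cross < 0 → take C=(-0.0000,-0.0000) (cross=-19.997)
ex = (C−B)/|BC| = (0.0175,-0.9998); ey = (0.9998,0.0175)
P = B + 3.29·ex + 2.77·ey = (2.7572,0.7582)

2.76 0.76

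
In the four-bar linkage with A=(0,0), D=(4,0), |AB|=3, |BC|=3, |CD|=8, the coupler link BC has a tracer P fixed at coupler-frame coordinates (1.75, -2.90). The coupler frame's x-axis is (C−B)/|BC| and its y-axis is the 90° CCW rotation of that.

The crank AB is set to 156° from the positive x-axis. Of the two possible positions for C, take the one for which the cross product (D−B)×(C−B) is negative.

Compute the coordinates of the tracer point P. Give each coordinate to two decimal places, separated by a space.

A=(0,0), D=(4.00,0)
B = A + 3.00·(cos156°, sin156°) = (-2.7406, 1.2202)
|BD| = 6.8502
circle(B,3.00) ∩ circle(D,8.00): a=-0.5894, h=2.9415
  candidates: C₊=(-2.7966,4.2197) cross=20.150; C₋=(-3.8446,-1.5693) cross=-20.150
  mode - wants cross < 0 → take C=(-3.8446,-1.5693) (cross=-20.150)
ex = (C−B)/|BC| = (-0.3680,-0.9298); ey = (0.9298,-0.3680)
P = B + 1.75·ex + -2.90·ey = (-6.0811,0.6601)

-6.08 0.66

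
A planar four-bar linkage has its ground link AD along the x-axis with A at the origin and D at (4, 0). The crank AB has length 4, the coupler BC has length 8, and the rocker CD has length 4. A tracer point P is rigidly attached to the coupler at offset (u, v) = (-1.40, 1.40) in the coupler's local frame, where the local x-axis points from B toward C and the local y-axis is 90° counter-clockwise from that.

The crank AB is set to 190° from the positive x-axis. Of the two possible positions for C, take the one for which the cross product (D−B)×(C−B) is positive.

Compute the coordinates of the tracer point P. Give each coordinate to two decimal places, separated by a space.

-5.88 -0.32

A=(0,0), D=(4.00,0)
B = A + 4.00·(cos190°, sin190°) = (-3.9392, -0.6946)
|BD| = 7.9696
circle(B,8.00) ∩ circle(D,4.00): a=6.9962, h=3.8798
  candidates: C₊=(2.6922,3.7802) cross=30.920; C₋=(3.3685,-3.9498) cross=-30.920
  mode + wants cross > 0 → take C=(2.6922,3.7802) (cross=30.920)
ex = (C−B)/|BC| = (0.8289,0.5593); ey = (-0.5593,0.8289)
P = B + -1.40·ex + 1.40·ey = (-5.8828,-0.3172)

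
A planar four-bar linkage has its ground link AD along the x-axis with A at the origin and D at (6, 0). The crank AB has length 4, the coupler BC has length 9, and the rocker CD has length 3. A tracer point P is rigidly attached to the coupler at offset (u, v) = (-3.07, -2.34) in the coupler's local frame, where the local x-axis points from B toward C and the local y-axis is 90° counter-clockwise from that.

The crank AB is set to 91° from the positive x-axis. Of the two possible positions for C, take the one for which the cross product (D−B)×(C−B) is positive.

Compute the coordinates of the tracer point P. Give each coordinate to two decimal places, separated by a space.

A=(0,0), D=(6.00,0)
B = A + 4.00·(cos91°, sin91°) = (-0.0698, 3.9994)
|BD| = 7.2690
circle(B,9.00) ∩ circle(D,3.00): a=8.5870, h=2.6949
  candidates: C₊=(8.5834,1.5251) cross=19.589; C₋=(5.6179,-2.9756) cross=-19.589
  mode + wants cross > 0 → take C=(8.5834,1.5251) (cross=19.589)
ex = (C−B)/|BC| = (0.9615,-0.2749); ey = (0.2749,0.9615)
P = B + -3.07·ex + -2.34·ey = (-3.6648,2.5936)

-3.66 2.59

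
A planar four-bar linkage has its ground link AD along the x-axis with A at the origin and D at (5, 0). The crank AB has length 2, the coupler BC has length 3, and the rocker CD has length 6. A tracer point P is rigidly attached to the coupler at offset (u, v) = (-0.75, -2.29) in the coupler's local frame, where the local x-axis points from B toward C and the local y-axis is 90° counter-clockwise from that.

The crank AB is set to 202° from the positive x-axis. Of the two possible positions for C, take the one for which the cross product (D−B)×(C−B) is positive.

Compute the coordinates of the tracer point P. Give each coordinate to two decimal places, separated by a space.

A=(0,0), D=(5.00,0)
B = A + 2.00·(cos202°, sin202°) = (-1.8544, -0.7492)
|BD| = 6.8952
circle(B,3.00) ∩ circle(D,6.00): a=1.4897, h=2.6040
  candidates: C₊=(-0.6564,2.0012) cross=17.955; C₋=(-0.0905,-3.1759) cross=-17.955
  mode + wants cross > 0 → take C=(-0.6564,2.0012) (cross=17.955)
ex = (C−B)/|BC| = (0.3993,0.9168); ey = (-0.9168,0.3993)
P = B + -0.75·ex + -2.29·ey = (-0.0544,-2.3513)

-0.05 -2.35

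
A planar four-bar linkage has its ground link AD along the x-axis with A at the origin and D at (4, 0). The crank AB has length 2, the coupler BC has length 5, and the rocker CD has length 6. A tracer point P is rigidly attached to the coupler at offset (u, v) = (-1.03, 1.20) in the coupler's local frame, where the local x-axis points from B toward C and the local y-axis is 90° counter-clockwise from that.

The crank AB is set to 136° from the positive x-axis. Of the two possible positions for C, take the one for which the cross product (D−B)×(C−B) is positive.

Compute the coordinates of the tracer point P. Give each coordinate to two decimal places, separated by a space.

-3.01 1.25

A=(0,0), D=(4.00,0)
B = A + 2.00·(cos136°, sin136°) = (-1.4387, 1.3893)
|BD| = 5.6133
circle(B,5.00) ∩ circle(D,6.00): a=1.8269, h=4.6543
  candidates: C₊=(1.4833,5.4467) cross=26.126; C₋=(-0.8206,-3.5723) cross=-26.126
  mode + wants cross > 0 → take C=(1.4833,5.4467) (cross=26.126)
ex = (C−B)/|BC| = (0.5844,0.8115); ey = (-0.8115,0.5844)
P = B + -1.03·ex + 1.20·ey = (-3.0144,1.2548)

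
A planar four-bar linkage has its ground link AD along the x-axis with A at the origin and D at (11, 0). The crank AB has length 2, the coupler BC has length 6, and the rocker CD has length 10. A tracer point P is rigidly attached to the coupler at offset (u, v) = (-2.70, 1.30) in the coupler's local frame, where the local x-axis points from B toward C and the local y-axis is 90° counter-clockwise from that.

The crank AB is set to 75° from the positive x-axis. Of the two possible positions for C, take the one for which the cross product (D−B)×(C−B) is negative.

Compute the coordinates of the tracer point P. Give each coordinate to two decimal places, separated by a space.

A=(0,0), D=(11.00,0)
B = A + 2.00·(cos75°, sin75°) = (0.5176, 1.9319)
|BD| = 10.6589
circle(B,6.00) ∩ circle(D,10.00): a=2.3273, h=5.5303
  candidates: C₊=(3.8087,6.9487) cross=58.947; C₋=(1.8040,-3.9286) cross=-58.947
  mode - wants cross < 0 → take C=(1.8040,-3.9286) (cross=-58.947)
ex = (C−B)/|BC| = (0.2144,-0.9767); ey = (0.9767,0.2144)
P = B + -2.70·ex + 1.30·ey = (1.2085,4.8478)

1.21 4.85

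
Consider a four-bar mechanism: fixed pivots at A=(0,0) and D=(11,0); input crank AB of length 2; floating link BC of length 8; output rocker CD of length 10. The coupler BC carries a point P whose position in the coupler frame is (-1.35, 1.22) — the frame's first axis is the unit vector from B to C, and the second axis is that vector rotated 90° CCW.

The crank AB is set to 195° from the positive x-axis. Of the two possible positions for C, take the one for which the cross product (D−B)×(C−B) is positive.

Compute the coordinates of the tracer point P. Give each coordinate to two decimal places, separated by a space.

-3.72 -0.86

A=(0,0), D=(11.00,0)
B = A + 2.00·(cos195°, sin195°) = (-1.9319, -0.5176)
|BD| = 12.9422
circle(B,8.00) ∩ circle(D,10.00): a=5.0803, h=6.1798
  candidates: C₊=(2.8972,5.8605) cross=79.981; C₋=(3.3916,-6.4893) cross=-79.981
  mode + wants cross > 0 → take C=(2.8972,5.8605) (cross=79.981)
ex = (C−B)/|BC| = (0.6036,0.7973); ey = (-0.7973,0.6036)
P = B + -1.35·ex + 1.22·ey = (-3.7194,-0.8575)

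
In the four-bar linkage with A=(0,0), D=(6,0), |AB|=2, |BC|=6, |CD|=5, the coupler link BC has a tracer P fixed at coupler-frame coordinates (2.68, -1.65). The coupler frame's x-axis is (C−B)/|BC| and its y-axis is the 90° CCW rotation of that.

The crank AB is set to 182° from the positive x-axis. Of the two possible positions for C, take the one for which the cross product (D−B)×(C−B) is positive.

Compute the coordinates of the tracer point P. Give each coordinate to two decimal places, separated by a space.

1.12 0.34

A=(0,0), D=(6.00,0)
B = A + 2.00·(cos182°, sin182°) = (-1.9988, -0.0698)
|BD| = 7.9991
circle(B,6.00) ∩ circle(D,5.00): a=4.6871, h=3.7458
  candidates: C₊=(2.6555,3.7167) cross=29.963; C₋=(2.7208,-3.7745) cross=-29.963
  mode + wants cross > 0 → take C=(2.6555,3.7167) (cross=29.963)
ex = (C−B)/|BC| = (0.7757,0.6311); ey = (-0.6311,0.7757)
P = B + 2.68·ex + -1.65·ey = (1.1214,0.3416)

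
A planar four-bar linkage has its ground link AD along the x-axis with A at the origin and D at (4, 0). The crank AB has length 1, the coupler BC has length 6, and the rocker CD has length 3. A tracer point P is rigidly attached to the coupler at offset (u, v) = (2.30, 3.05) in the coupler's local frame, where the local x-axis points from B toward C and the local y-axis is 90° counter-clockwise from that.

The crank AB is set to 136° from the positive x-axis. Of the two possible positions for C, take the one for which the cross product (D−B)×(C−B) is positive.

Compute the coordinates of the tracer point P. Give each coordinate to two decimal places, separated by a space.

0.32 4.37

A=(0,0), D=(4.00,0)
B = A + 1.00·(cos136°, sin136°) = (-0.7193, 0.6947)
|BD| = 4.7702
circle(B,6.00) ∩ circle(D,3.00): a=5.2152, h=2.9668
  candidates: C₊=(4.8723,2.8704) cross=14.152; C₋=(4.0082,-3.0000) cross=-14.152
  mode + wants cross > 0 → take C=(4.8723,2.8704) (cross=14.152)
ex = (C−B)/|BC| = (0.9319,0.3626); ey = (-0.3626,0.9319)
P = B + 2.30·ex + 3.05·ey = (0.3181,4.3711)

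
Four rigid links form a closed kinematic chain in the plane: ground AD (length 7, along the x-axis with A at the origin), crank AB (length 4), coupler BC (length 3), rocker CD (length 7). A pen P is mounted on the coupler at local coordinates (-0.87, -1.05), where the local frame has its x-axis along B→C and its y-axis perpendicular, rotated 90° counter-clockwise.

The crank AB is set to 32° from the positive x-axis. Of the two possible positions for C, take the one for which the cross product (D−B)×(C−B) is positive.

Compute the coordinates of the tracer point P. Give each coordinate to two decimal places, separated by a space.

A=(0,0), D=(7.00,0)
B = A + 4.00·(cos32°, sin32°) = (3.3922, 2.1197)
|BD| = 4.1844
circle(B,3.00) ∩ circle(D,7.00): a=-2.6874, h=1.3333
  candidates: C₊=(1.7505,4.6306) cross=5.579; C₋=(0.3997,2.3315) cross=-5.579
  mode + wants cross > 0 → take C=(1.7505,4.6306) (cross=5.579)
ex = (C−B)/|BC| = (-0.5472,0.8370); ey = (-0.8370,-0.5472)
P = B + -0.87·ex + -1.05·ey = (4.7471,1.9661)

4.75 1.97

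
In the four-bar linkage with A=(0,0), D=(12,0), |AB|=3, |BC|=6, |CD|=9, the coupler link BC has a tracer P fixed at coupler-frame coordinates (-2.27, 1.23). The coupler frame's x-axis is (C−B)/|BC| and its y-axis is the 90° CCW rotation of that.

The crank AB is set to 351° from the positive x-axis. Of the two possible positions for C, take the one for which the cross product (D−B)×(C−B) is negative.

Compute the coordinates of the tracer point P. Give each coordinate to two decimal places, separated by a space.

3.22 2.10

A=(0,0), D=(12.00,0)
B = A + 3.00·(cos351°, sin351°) = (2.9631, -0.4693)
|BD| = 9.0491
circle(B,6.00) ∩ circle(D,9.00): a=2.0381, h=5.6432
  candidates: C₊=(4.7058,5.2720) cross=51.066; C₋=(5.2911,-5.9992) cross=-51.066
  mode - wants cross < 0 → take C=(5.2911,-5.9992) (cross=-51.066)
ex = (C−B)/|BC| = (0.3880,-0.9217); ey = (0.9217,0.3880)
P = B + -2.27·ex + 1.23·ey = (3.2159,2.1001)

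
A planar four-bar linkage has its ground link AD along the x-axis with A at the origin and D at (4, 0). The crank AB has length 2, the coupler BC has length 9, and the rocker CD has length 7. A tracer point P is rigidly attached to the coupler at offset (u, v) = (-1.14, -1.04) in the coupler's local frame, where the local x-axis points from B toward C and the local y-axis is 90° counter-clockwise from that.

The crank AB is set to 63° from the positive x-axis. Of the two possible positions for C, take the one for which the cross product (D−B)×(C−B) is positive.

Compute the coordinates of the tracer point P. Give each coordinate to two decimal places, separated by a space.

A=(0,0), D=(4.00,0)
B = A + 2.00·(cos63°, sin63°) = (0.9080, 1.7820)
|BD| = 3.5688
circle(B,9.00) ∩ circle(D,7.00): a=6.2677, h=6.4588
  candidates: C₊=(9.5635,4.2483) cross=23.050; C₋=(3.1133,-6.9436) cross=-23.050
  mode + wants cross > 0 → take C=(9.5635,4.2483) (cross=23.050)
ex = (C−B)/|BC| = (0.9617,0.2740); ey = (-0.2740,0.9617)
P = B + -1.14·ex + -1.04·ey = (0.0966,0.4694)

0.10 0.47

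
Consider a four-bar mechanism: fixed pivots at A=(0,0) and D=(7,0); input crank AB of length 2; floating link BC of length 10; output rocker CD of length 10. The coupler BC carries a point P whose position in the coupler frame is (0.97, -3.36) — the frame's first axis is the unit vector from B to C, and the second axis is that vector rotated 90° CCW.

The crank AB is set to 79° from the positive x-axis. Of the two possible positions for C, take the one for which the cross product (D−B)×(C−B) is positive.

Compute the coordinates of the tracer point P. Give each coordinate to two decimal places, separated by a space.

A=(0,0), D=(7.00,0)
B = A + 2.00·(cos79°, sin79°) = (0.3816, 1.9633)
|BD| = 6.9034
circle(B,10.00) ∩ circle(D,10.00): a=3.4517, h=9.3854
  candidates: C₊=(6.3599,9.9795) cross=64.791; C₋=(1.0217,-8.0162) cross=-64.791
  mode + wants cross > 0 → take C=(6.3599,9.9795) (cross=64.791)
ex = (C−B)/|BC| = (0.5978,0.8016); ey = (-0.8016,0.5978)
P = B + 0.97·ex + -3.36·ey = (3.6550,0.7321)

3.65 0.73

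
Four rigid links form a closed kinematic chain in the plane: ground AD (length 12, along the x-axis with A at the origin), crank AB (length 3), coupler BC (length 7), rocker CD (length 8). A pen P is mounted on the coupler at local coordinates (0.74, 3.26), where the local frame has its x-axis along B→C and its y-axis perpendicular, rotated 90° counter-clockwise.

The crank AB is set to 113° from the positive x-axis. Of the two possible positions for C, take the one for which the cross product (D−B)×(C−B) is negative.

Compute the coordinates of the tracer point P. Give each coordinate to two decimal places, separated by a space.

A=(0,0), D=(12.00,0)
B = A + 3.00·(cos113°, sin113°) = (-1.1722, 2.7615)
|BD| = 13.4586
circle(B,7.00) ∩ circle(D,8.00): a=6.1720, h=3.3025
  candidates: C₊=(5.5461,4.7273) cross=44.446; C₋=(4.1909,-1.7371) cross=-44.446
  mode - wants cross < 0 → take C=(4.1909,-1.7371) (cross=-44.446)
ex = (C−B)/|BC| = (0.7662,-0.6427); ey = (0.6427,0.7662)
P = B + 0.74·ex + 3.26·ey = (1.4898,4.7836)

1.49 4.78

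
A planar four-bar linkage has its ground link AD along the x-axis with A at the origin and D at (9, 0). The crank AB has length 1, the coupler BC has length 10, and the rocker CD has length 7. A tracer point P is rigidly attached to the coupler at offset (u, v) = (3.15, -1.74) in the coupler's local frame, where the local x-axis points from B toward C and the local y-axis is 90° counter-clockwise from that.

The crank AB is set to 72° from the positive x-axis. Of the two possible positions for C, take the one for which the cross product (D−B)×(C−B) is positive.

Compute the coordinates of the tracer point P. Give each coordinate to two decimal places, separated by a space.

A=(0,0), D=(9.00,0)
B = A + 1.00·(cos72°, sin72°) = (0.3090, 0.9511)
|BD| = 8.7429
circle(B,10.00) ∩ circle(D,7.00): a=7.2881, h=6.8472
  candidates: C₊=(8.2987,6.9648) cross=59.864; C₋=(6.8090,-6.6483) cross=-59.864
  mode + wants cross > 0 → take C=(8.2987,6.9648) (cross=59.864)
ex = (C−B)/|BC| = (0.7990,0.6014); ey = (-0.6014,0.7990)
P = B + 3.15·ex + -1.74·ey = (3.8722,1.4552)

3.87 1.46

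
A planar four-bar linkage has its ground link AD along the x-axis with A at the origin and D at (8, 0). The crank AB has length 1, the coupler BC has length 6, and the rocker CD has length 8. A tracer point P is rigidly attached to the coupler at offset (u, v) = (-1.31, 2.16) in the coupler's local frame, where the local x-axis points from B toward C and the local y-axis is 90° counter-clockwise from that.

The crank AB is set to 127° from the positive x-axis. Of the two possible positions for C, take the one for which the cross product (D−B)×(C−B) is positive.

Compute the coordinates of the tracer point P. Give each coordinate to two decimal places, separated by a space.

A=(0,0), D=(8.00,0)
B = A + 1.00·(cos127°, sin127°) = (-0.6018, 0.7986)
|BD| = 8.6388
circle(B,6.00) ∩ circle(D,8.00): a=2.6988, h=5.3588
  candidates: C₊=(2.5808,5.8850) cross=46.293; C₋=(1.5900,-4.7867) cross=-46.293
  mode + wants cross > 0 → take C=(2.5808,5.8850) (cross=46.293)
ex = (C−B)/|BC| = (0.5304,0.8477); ey = (-0.8477,0.5304)
P = B + -1.31·ex + 2.16·ey = (-3.1278,0.8339)

-3.13 0.83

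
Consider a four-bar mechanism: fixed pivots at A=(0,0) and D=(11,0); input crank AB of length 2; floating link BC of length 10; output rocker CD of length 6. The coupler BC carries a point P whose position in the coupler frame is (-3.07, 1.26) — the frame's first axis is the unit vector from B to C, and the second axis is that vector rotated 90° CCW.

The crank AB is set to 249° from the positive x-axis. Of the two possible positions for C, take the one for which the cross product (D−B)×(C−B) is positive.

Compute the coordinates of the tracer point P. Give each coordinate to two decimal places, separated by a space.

-3.89 -2.84

A=(0,0), D=(11.00,0)
B = A + 2.00·(cos249°, sin249°) = (-0.7167, -1.8672)
|BD| = 11.8646
circle(B,10.00) ∩ circle(D,6.00): a=8.6294, h=5.0531
  candidates: C₊=(7.0099,4.4810) cross=59.953; C₋=(8.6003,-5.4992) cross=-59.953
  mode + wants cross > 0 → take C=(7.0099,4.4810) (cross=59.953)
ex = (C−B)/|BC| = (0.7727,0.6348); ey = (-0.6348,0.7727)
P = B + -3.07·ex + 1.26·ey = (-3.8887,-2.8425)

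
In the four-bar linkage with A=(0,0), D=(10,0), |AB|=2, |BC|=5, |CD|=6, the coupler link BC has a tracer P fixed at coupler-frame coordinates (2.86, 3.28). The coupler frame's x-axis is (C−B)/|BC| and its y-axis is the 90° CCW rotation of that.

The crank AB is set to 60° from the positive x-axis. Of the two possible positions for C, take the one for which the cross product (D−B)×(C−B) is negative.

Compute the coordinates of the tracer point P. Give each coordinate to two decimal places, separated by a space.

A=(0,0), D=(10.00,0)
B = A + 2.00·(cos60°, sin60°) = (1.0000, 1.7321)
|BD| = 9.1652
circle(B,5.00) ∩ circle(D,6.00): a=3.9825, h=3.0232
  candidates: C₊=(5.4820,3.9482) cross=27.708; C₋=(4.3394,-1.9893) cross=-27.708
  mode - wants cross < 0 → take C=(4.3394,-1.9893) (cross=-27.708)
ex = (C−B)/|BC| = (0.6679,-0.7443); ey = (0.7443,0.6679)
P = B + 2.86·ex + 3.28·ey = (5.3513,1.7941)

5.35 1.79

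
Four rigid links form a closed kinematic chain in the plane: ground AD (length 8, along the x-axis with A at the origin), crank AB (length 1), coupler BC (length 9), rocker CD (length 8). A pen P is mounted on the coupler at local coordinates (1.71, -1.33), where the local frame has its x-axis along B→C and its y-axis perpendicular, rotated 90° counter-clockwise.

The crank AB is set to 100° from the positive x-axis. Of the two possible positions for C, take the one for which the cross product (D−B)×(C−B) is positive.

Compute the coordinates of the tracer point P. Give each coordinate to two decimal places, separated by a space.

A=(0,0), D=(8.00,0)
B = A + 1.00·(cos100°, sin100°) = (-0.1736, 0.9848)
|BD| = 8.2328
circle(B,9.00) ∩ circle(D,8.00): a=5.1488, h=7.3817
  candidates: C₊=(5.8212,7.6976) cross=60.772; C₋=(4.0552,-6.9598) cross=-60.772
  mode + wants cross > 0 → take C=(5.8212,7.6976) (cross=60.772)
ex = (C−B)/|BC| = (0.6661,0.7459); ey = (-0.7459,0.6661)
P = B + 1.71·ex + -1.33·ey = (1.9574,1.3743)

1.96 1.37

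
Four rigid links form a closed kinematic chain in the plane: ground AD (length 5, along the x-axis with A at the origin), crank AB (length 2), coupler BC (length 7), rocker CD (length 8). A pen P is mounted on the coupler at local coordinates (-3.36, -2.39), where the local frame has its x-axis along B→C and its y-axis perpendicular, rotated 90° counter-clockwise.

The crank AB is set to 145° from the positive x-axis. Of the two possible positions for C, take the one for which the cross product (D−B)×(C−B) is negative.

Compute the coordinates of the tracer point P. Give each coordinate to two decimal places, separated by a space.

A=(0,0), D=(5.00,0)
B = A + 2.00·(cos145°, sin145°) = (-1.6383, 1.1472)
|BD| = 6.7367
circle(B,7.00) ∩ circle(D,8.00): a=2.2550, h=6.6268
  candidates: C₊=(1.7122,7.2932) cross=44.643; C₋=(-0.5446,-5.7669) cross=-44.643
  mode - wants cross < 0 → take C=(-0.5446,-5.7669) (cross=-44.643)
ex = (C−B)/|BC| = (0.1562,-0.9877); ey = (0.9877,0.1562)
P = B + -3.36·ex + -2.39·ey = (-4.5239,4.0925)

-4.52 4.09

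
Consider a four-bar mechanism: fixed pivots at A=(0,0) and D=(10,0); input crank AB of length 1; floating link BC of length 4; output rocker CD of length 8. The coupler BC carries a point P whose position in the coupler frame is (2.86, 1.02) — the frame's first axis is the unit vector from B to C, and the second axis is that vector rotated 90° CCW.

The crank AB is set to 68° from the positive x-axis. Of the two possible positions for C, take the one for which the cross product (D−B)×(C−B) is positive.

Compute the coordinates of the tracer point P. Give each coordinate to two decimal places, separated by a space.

A=(0,0), D=(10.00,0)
B = A + 1.00·(cos68°, sin68°) = (0.3746, 0.9272)
|BD| = 9.6699
circle(B,4.00) ∩ circle(D,8.00): a=2.3531, h=3.2347
  candidates: C₊=(3.0270,3.9213) cross=31.279; C₋=(2.4067,-2.5182) cross=-31.279
  mode + wants cross > 0 → take C=(3.0270,3.9213) (cross=31.279)
ex = (C−B)/|BC| = (0.6631,0.7485); ey = (-0.7485,0.6631)
P = B + 2.86·ex + 1.02·ey = (1.5075,3.7444)

1.51 3.74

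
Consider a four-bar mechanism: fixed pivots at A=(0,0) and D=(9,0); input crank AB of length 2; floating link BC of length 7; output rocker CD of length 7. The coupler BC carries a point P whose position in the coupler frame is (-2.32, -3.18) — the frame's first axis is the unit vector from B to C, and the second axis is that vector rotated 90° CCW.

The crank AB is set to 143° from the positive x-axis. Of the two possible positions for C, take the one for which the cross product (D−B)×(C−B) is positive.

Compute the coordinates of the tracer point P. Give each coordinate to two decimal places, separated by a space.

-1.75 -2.73

A=(0,0), D=(9.00,0)
B = A + 2.00·(cos143°, sin143°) = (-1.5973, 1.2036)
|BD| = 10.6654
circle(B,7.00) ∩ circle(D,7.00): a=5.3327, h=4.5346
  candidates: C₊=(4.2131,5.1074) cross=48.363; C₋=(3.1896,-3.9038) cross=-48.363
  mode + wants cross > 0 → take C=(4.2131,5.1074) (cross=48.363)
ex = (C−B)/|BC| = (0.8301,0.5577); ey = (-0.5577,0.8301)
P = B + -2.32·ex + -3.18·ey = (-1.7496,-2.7298)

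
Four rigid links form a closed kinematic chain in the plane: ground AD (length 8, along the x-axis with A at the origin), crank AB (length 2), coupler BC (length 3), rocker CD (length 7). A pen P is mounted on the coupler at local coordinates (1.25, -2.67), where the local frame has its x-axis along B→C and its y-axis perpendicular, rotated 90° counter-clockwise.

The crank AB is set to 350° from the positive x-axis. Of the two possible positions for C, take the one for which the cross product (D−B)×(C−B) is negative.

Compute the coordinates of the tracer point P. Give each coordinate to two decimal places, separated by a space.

A=(0,0), D=(8.00,0)
B = A + 2.00·(cos350°, sin350°) = (1.9696, -0.3473)
|BD| = 6.0404
circle(B,3.00) ∩ circle(D,7.00): a=-0.2909, h=2.9859
  candidates: C₊=(1.5076,2.6169) cross=18.036; C₋=(1.8509,-3.3449) cross=-18.036
  mode - wants cross < 0 → take C=(1.8509,-3.3449) (cross=-18.036)
ex = (C−B)/|BC| = (-0.0396,-0.9992); ey = (0.9992,-0.0396)
P = B + 1.25·ex + -2.67·ey = (-0.7478,-1.4907)

-0.75 -1.49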